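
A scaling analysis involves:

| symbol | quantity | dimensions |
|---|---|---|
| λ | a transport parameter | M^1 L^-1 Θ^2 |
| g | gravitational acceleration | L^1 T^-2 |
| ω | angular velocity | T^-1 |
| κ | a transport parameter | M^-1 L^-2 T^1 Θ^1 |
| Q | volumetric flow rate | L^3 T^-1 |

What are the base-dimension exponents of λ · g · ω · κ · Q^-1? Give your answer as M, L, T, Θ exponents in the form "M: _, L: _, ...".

Collect each base-dimension exponent across the product:
  M: (1) + (0) + (0) + (-1) − (0) = 0
  L: (-1) + (1) + (0) + (-2) − (3) = -5
  T: (0) + (-2) + (-1) + (1) − (-1) = -1
  Θ: (2) + (0) + (0) + (1) − (0) = 3
So the dimensions are [L⁻⁵ T⁻¹ Θ³].

M: 0, L: -5, T: -1, Θ: 3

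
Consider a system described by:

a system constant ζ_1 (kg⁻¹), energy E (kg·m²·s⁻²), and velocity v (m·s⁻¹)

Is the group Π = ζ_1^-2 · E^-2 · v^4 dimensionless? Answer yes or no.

Sum the exponent of each base dimension across the product:
  M: −2·[ζ_1]_M − 2·[E]_M + 4·[v]_M = −2·(-1) − 2·(1) + 4·(0) = 0
  L: −2·[ζ_1]_L − 2·[E]_L + 4·[v]_L = −2·(0) − 2·(2) + 4·(1) = 0
  T: −2·[ζ_1]_T − 2·[E]_T + 4·[v]_T = −2·(0) − 2·(-2) + 4·(-1) = 0
All base exponents vanish — dimensionless.

yes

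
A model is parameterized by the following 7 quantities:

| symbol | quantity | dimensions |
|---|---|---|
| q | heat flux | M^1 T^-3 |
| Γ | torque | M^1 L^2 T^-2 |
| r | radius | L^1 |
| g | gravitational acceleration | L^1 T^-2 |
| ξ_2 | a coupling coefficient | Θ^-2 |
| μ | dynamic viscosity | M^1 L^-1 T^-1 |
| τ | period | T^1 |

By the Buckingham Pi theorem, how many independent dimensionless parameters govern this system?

There are 7 variables and 4 base dimensions (M, L, T, Θ).
The dimension matrix has rank 4.
Independent dimensionless groups: 7 − 4 = 3.

3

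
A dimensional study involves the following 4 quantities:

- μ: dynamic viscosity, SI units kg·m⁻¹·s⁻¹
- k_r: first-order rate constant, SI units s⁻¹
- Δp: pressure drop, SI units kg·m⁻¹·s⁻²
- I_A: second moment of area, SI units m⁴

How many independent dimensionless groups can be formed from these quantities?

1

There are 4 variables and 3 base dimensions (M, L, T).
The dimension matrix has rank 3.
Independent dimensionless groups: 4 − 3 = 1.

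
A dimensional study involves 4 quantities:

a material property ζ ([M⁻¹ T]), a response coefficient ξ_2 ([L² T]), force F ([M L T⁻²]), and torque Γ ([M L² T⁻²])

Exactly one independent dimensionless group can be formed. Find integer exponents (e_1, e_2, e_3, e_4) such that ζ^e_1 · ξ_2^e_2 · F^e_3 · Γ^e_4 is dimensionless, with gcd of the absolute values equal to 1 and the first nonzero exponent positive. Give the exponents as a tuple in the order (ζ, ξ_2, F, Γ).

M: e_1·(-1) + e_2·(0) + e_3·(1) + e_4·(1) = 0
L: e_1·(0) + e_2·(2) + e_3·(1) + e_4·(2) = 0
T: e_1·(1) + e_2·(1) + e_3·(-2) + e_4·(-2) = 0
Solving this homogeneous linear system for the smallest-integer solution (first nonzero entry positive) gives (1, 1, 4, -3).

(1, 1, 4, -3)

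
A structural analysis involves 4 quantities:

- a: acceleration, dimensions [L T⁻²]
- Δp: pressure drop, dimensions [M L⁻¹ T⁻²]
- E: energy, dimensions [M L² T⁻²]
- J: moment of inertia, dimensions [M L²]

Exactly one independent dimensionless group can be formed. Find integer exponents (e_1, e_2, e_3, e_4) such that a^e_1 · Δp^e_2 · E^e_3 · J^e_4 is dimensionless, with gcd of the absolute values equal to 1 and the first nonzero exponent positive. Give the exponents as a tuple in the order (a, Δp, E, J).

M: e_1·(0) + e_2·(1) + e_3·(1) + e_4·(1) = 0
L: e_1·(1) + e_2·(-1) + e_3·(2) + e_4·(2) = 0
T: e_1·(-2) + e_2·(-2) + e_3·(-2) + e_4·(0) = 0
Solving this homogeneous linear system for the smallest-integer solution (first nonzero entry positive) gives (3, 1, -4, 3).

(3, 1, -4, 3)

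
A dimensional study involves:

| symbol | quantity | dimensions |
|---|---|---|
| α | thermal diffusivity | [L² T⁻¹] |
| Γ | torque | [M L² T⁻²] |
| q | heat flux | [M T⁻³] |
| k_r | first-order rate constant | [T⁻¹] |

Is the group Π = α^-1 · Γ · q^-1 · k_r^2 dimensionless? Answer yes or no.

Sum the exponent of each base dimension across the product:
  M: −[α]_M + [Γ]_M − [q]_M + 2·[k_r]_M = −(0) + (1) − (1) + 2·(0) = 0
  L: −[α]_L + [Γ]_L − [q]_L + 2·[k_r]_L = −(2) + (2) − (0) + 2·(0) = 0
  T: −[α]_T + [Γ]_T − [q]_T + 2·[k_r]_T = −(-1) + (-2) − (-3) + 2·(-1) = 0
All base exponents vanish — dimensionless.

yes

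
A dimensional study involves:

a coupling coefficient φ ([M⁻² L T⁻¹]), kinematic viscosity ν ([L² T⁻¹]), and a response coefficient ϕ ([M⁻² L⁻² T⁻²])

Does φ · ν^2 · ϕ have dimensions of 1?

no

Sum the exponent of each base dimension across the product:
  M: [φ]_M + 2·[ν]_M + [ϕ]_M = (-2) + 2·(0) + (-2) = -4
  L: [φ]_L + 2·[ν]_L + [ϕ]_L = (1) + 2·(2) + (-2) = 3
  T: [φ]_T + 2·[ν]_T + [ϕ]_T = (-1) + 2·(-1) + (-2) = -5
Net dimensions [M⁻⁴ L³ T⁻⁵] ≠ [1] — not dimensionless.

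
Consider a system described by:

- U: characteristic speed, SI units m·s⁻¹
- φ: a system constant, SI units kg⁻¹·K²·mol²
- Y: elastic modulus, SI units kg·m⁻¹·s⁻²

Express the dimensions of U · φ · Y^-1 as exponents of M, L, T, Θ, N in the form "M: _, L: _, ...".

Collect each base-dimension exponent across the product:
  M: (0) + (-1) − (1) = -2
  L: (1) + (0) − (-1) = 2
  T: (-1) + (0) − (-2) = 1
  Θ: (0) + (2) − (0) = 2
  N: (0) + (2) − (0) = 2
So the dimensions are [M⁻² L² T Θ² N²].

M: -2, L: 2, T: 1, Θ: 2, N: 2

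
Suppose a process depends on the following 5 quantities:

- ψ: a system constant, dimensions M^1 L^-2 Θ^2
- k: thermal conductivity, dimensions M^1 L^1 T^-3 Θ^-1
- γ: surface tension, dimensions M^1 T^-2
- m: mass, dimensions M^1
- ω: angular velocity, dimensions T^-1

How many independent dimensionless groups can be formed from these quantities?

There are 5 variables and 4 base dimensions (M, L, T, Θ).
The dimension matrix has rank 3 (less than 4: the dimension vectors are linearly dependent).
Independent dimensionless groups: 5 − 3 = 2.

2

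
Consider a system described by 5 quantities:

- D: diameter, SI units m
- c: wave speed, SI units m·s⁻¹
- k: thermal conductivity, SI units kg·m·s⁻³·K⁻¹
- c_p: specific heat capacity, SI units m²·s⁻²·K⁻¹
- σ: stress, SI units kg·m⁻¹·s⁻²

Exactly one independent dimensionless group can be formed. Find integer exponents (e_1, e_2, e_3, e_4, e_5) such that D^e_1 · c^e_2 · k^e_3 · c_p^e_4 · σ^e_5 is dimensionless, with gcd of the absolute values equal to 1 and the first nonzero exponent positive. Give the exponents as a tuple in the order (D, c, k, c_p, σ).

(1, -1, -1, 1, 1)

M: e_1·(0) + e_2·(0) + e_3·(1) + e_4·(0) + e_5·(1) = 0
L: e_1·(1) + e_2·(1) + e_3·(1) + e_4·(2) + e_5·(-1) = 0
T: e_1·(0) + e_2·(-1) + e_3·(-3) + e_4·(-2) + e_5·(-2) = 0
Θ: e_1·(0) + e_2·(0) + e_3·(-1) + e_4·(-1) + e_5·(0) = 0
Solving this homogeneous linear system for the smallest-integer solution (first nonzero entry positive) gives (1, -1, -1, 1, 1).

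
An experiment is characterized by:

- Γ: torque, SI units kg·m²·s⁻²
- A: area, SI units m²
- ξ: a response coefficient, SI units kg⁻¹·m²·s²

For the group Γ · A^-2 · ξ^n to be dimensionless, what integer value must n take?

Balance the M exponent: (-1)·n from ξ, plus (1) − 2·(0) = 1 from the rest, must sum to zero.
−n + 1 = 0, so n = 1.

1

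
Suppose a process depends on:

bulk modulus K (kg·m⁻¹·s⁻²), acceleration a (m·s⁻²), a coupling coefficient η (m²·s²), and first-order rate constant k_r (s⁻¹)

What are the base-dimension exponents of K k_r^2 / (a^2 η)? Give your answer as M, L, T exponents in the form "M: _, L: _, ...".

Collect each base-dimension exponent across the product:
  M: (1) − 2·(0) − (0) + 2·(0) = 1
  L: (-1) − 2·(1) − (2) + 2·(0) = -5
  T: (-2) − 2·(-2) − (2) + 2·(-1) = -2
So the dimensions are [M L⁻⁵ T⁻²].

M: 1, L: -5, T: -2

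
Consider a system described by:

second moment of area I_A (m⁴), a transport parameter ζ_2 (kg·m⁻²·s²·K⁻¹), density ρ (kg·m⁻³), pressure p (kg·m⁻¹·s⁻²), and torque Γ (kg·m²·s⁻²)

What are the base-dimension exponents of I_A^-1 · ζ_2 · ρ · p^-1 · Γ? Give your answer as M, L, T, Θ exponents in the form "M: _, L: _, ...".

Collect each base-dimension exponent across the product:
  M: −(0) + (1) + (1) − (1) + (1) = 2
  L: −(4) + (-2) + (-3) − (-1) + (2) = -6
  T: −(0) + (2) + (0) − (-2) + (-2) = 2
  Θ: −(0) + (-1) + (0) − (0) + (0) = -1
So the dimensions are [M² L⁻⁶ T² Θ⁻¹].

M: 2, L: -6, T: 2, Θ: -1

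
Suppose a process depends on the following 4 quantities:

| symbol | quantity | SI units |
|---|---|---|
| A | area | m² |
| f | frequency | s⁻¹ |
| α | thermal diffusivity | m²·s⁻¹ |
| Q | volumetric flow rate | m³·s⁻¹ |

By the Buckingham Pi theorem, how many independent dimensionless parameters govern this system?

There are 4 variables and 2 base dimensions (L, T).
The dimension matrix has rank 2.
Independent dimensionless groups: 4 − 2 = 2.

2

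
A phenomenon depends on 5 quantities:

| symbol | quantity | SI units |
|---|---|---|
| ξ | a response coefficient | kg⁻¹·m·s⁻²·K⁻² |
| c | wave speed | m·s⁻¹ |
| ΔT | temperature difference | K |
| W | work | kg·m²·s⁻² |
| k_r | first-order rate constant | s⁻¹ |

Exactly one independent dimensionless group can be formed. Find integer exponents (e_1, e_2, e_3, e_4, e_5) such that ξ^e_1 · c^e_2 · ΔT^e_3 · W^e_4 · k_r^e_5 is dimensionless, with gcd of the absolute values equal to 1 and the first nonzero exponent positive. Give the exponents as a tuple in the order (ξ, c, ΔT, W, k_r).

M: e_1·(-1) + e_2·(0) + e_3·(0) + e_4·(1) + e_5·(0) = 0
L: e_1·(1) + e_2·(1) + e_3·(0) + e_4·(2) + e_5·(0) = 0
T: e_1·(-2) + e_2·(-1) + e_3·(0) + e_4·(-2) + e_5·(-1) = 0
Θ: e_1·(-2) + e_2·(0) + e_3·(1) + e_4·(0) + e_5·(0) = 0
Solving this homogeneous linear system for the smallest-integer solution (first nonzero entry positive) gives (1, -3, 2, 1, -1).

(1, -3, 2, 1, -1)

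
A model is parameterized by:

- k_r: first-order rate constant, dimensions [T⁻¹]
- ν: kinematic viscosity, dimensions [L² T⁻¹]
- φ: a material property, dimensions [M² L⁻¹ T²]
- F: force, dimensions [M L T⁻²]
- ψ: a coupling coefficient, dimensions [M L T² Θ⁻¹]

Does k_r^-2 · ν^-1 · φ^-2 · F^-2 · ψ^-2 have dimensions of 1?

Sum the exponent of each base dimension across the product:
  M: −2·[k_r]_M − [ν]_M − 2·[φ]_M − 2·[F]_M − 2·[ψ]_M = −2·(0) − (0) − 2·(2) − 2·(1) − 2·(1) = -8
  L: −2·[k_r]_L − [ν]_L − 2·[φ]_L − 2·[F]_L − 2·[ψ]_L = −2·(0) − (2) − 2·(-1) − 2·(1) − 2·(1) = -4
  T: −2·[k_r]_T − [ν]_T − 2·[φ]_T − 2·[F]_T − 2·[ψ]_T = −2·(-1) − (-1) − 2·(2) − 2·(-2) − 2·(2) = -1
  Θ: −2·[k_r]_Θ − [ν]_Θ − 2·[φ]_Θ − 2·[F]_Θ − 2·[ψ]_Θ = −2·(0) − (0) − 2·(0) − 2·(0) − 2·(-1) = 2
Net dimensions [M⁻⁸ L⁻⁴ T⁻¹ Θ²] ≠ [1] — not dimensionless.

no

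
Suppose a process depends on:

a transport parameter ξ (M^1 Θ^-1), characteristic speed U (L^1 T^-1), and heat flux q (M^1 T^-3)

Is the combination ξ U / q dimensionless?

Sum the exponent of each base dimension across the product:
  M: [ξ]_M + [U]_M − [q]_M = (1) + (0) − (1) = 0
  L: [ξ]_L + [U]_L − [q]_L = (0) + (1) − (0) = 1
  T: [ξ]_T + [U]_T − [q]_T = (0) + (-1) − (-3) = 2
  Θ: [ξ]_Θ + [U]_Θ − [q]_Θ = (-1) + (0) − (0) = -1
Net dimensions [L T² Θ⁻¹] ≠ [1] — not dimensionless.

no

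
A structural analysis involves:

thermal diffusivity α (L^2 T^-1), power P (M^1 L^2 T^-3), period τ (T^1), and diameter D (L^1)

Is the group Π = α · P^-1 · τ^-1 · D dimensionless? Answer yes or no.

Sum the exponent of each base dimension across the product:
  M: [α]_M − [P]_M − [τ]_M + [D]_M = (0) − (1) − (0) + (0) = -1
  L: [α]_L − [P]_L − [τ]_L + [D]_L = (2) − (2) − (0) + (1) = 1
  T: [α]_T − [P]_T − [τ]_T + [D]_T = (-1) − (-3) − (1) + (0) = 1
Net dimensions [M⁻¹ L T] ≠ [1] — not dimensionless.

no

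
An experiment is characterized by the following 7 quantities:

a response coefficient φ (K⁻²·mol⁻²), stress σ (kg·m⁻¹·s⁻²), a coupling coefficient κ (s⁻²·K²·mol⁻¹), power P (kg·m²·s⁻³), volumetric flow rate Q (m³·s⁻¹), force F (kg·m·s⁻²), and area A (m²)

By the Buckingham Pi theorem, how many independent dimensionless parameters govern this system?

There are 7 variables and 5 base dimensions (M, L, T, Θ, N).
The dimension matrix has rank 5.
Independent dimensionless groups: 7 − 5 = 2.

2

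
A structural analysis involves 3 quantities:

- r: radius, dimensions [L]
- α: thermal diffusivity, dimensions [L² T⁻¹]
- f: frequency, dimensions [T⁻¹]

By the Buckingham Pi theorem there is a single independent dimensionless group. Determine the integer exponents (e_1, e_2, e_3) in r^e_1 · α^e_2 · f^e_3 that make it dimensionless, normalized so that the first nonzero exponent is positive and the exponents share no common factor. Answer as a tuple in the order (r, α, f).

(2, -1, 1)

L: e_1·(1) + e_2·(2) + e_3·(0) = 0
T: e_1·(0) + e_2·(-1) + e_3·(-1) = 0
Solving this homogeneous linear system for the smallest-integer solution (first nonzero entry positive) gives (2, -1, 1).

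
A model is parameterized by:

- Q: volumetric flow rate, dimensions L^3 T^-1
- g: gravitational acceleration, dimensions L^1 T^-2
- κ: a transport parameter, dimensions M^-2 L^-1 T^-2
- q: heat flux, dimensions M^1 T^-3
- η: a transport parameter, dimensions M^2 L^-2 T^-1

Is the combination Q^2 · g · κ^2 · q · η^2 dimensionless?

no

Sum the exponent of each base dimension across the product:
  M: 2·[Q]_M + [g]_M + 2·[κ]_M + [q]_M + 2·[η]_M = 2·(0) + (0) + 2·(-2) + (1) + 2·(2) = 1
  L: 2·[Q]_L + [g]_L + 2·[κ]_L + [q]_L + 2·[η]_L = 2·(3) + (1) + 2·(-1) + (0) + 2·(-2) = 1
  T: 2·[Q]_T + [g]_T + 2·[κ]_T + [q]_T + 2·[η]_T = 2·(-1) + (-2) + 2·(-2) + (-3) + 2·(-1) = -13
Net dimensions [M L T⁻¹³] ≠ [1] — not dimensionless.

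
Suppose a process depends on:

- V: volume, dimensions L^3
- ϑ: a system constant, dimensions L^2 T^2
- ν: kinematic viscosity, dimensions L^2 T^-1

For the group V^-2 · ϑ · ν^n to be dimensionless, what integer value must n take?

2

Balance the L exponent: (2)·n from ν, plus −2·(3) + (2) = -4 from the rest, must sum to zero.
2n − 4 = 0, so n = 2.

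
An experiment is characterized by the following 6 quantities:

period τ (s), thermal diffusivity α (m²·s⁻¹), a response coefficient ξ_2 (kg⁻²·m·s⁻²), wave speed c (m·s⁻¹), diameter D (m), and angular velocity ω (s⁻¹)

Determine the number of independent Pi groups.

3

There are 6 variables and 3 base dimensions (M, L, T).
The dimension matrix has rank 3.
Independent dimensionless groups: 6 − 3 = 3.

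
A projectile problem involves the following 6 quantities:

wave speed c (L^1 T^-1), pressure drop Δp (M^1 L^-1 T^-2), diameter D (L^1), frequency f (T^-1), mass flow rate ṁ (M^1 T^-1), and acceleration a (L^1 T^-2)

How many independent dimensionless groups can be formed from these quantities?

3

There are 6 variables and 3 base dimensions (M, L, T).
The dimension matrix has rank 3.
Independent dimensionless groups: 6 − 3 = 3.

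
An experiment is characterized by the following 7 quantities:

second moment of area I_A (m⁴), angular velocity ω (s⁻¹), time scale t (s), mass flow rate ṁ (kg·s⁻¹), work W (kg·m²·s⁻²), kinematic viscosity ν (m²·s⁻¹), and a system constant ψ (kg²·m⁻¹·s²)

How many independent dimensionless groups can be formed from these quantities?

There are 7 variables and 3 base dimensions (M, L, T).
The dimension matrix has rank 3.
Independent dimensionless groups: 7 − 3 = 4.

4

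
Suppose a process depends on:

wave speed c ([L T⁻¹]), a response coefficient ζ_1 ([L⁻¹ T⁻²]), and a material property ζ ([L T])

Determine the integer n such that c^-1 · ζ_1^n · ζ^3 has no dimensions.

Balance the L exponent: (-1)·n from ζ_1, plus −(1) + 3·(1) = 2 from the rest, must sum to zero.
−n + 2 = 0, so n = 2.

2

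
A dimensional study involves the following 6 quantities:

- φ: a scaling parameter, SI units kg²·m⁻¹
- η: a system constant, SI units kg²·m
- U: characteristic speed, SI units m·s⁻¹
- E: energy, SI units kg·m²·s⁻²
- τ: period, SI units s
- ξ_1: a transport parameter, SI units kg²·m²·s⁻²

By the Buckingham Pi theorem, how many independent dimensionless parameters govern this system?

There are 6 variables and 3 base dimensions (M, L, T).
The dimension matrix has rank 3.
Independent dimensionless groups: 6 − 3 = 3.

3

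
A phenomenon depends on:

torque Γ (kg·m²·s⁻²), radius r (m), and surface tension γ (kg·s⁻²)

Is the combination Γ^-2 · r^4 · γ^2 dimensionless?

yes

Sum the exponent of each base dimension across the product:
  M: −2·[Γ]_M + 4·[r]_M + 2·[γ]_M = −2·(1) + 4·(0) + 2·(1) = 0
  L: −2·[Γ]_L + 4·[r]_L + 2·[γ]_L = −2·(2) + 4·(1) + 2·(0) = 0
  T: −2·[Γ]_T + 4·[r]_T + 2·[γ]_T = −2·(-2) + 4·(0) + 2·(-2) = 0
All base exponents vanish — dimensionless.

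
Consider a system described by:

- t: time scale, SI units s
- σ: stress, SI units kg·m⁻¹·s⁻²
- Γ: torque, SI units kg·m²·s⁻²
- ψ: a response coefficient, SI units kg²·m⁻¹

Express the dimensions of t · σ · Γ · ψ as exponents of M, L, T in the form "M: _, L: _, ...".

Collect each base-dimension exponent across the product:
  M: (0) + (1) + (1) + (2) = 4
  L: (0) + (-1) + (2) + (-1) = 0
  T: (1) + (-2) + (-2) + (0) = -3
So the dimensions are [M⁴ T⁻³].

M: 4, L: 0, T: -3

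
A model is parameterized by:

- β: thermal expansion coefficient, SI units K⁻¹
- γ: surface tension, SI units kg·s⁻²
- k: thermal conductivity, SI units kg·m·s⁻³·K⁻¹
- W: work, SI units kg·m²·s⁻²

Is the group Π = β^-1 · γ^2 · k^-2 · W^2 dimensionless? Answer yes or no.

Sum the exponent of each base dimension across the product:
  M: −[β]_M + 2·[γ]_M − 2·[k]_M + 2·[W]_M = −(0) + 2·(1) − 2·(1) + 2·(1) = 2
  L: −[β]_L + 2·[γ]_L − 2·[k]_L + 2·[W]_L = −(0) + 2·(0) − 2·(1) + 2·(2) = 2
  T: −[β]_T + 2·[γ]_T − 2·[k]_T + 2·[W]_T = −(0) + 2·(-2) − 2·(-3) + 2·(-2) = -2
  Θ: −[β]_Θ + 2·[γ]_Θ − 2·[k]_Θ + 2·[W]_Θ = −(-1) + 2·(0) − 2·(-1) + 2·(0) = 3
Net dimensions [M² L² T⁻² Θ³] ≠ [1] — not dimensionless.

no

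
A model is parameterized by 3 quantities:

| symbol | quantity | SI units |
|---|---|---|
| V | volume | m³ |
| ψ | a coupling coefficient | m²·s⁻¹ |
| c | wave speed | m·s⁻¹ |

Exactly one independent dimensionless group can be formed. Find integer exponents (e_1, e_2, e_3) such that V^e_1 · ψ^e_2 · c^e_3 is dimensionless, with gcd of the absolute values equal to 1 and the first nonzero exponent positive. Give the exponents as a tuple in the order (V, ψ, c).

(1, -3, 3)

L: e_1·(3) + e_2·(2) + e_3·(1) = 0
T: e_1·(0) + e_2·(-1) + e_3·(-1) = 0
Solving this homogeneous linear system for the smallest-integer solution (first nonzero entry positive) gives (1, -3, 3).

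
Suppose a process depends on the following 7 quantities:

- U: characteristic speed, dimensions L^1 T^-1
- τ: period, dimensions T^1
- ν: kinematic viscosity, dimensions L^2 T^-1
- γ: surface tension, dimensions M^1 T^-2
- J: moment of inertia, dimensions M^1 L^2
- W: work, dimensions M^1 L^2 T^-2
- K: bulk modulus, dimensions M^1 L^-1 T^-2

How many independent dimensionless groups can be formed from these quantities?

4

There are 7 variables and 3 base dimensions (M, L, T).
The dimension matrix has rank 3.
Independent dimensionless groups: 7 − 3 = 4.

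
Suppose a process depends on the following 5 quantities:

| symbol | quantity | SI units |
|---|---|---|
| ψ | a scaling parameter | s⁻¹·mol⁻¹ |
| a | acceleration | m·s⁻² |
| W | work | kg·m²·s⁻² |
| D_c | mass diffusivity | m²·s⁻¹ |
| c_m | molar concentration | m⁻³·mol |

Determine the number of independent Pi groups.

1

There are 5 variables and 4 base dimensions (M, L, T, N).
The dimension matrix has rank 4.
Independent dimensionless groups: 5 − 4 = 1.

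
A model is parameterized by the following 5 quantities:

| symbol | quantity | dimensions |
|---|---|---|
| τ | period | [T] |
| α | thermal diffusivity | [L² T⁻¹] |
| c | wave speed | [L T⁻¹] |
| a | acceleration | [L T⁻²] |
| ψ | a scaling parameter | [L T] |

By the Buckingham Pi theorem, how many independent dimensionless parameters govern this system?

There are 5 variables and 2 base dimensions (L, T).
The dimension matrix has rank 2.
Independent dimensionless groups: 5 − 2 = 3.

3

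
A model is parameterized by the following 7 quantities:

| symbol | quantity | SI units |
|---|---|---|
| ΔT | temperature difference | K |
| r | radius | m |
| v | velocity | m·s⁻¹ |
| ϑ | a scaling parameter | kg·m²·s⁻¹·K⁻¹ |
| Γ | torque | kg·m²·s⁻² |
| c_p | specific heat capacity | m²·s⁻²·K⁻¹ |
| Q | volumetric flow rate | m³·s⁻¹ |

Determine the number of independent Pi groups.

3

There are 7 variables and 4 base dimensions (M, L, T, Θ).
The dimension matrix has rank 4.
Independent dimensionless groups: 7 − 4 = 3.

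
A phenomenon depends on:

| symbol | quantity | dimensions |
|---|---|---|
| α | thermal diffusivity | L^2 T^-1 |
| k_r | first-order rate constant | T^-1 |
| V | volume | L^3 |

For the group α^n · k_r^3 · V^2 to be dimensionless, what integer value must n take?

Balance the L exponent: (2)·n from α, plus 3·(0) + 2·(3) = 6 from the rest, must sum to zero.
2n + 6 = 0, so n = -3.

-3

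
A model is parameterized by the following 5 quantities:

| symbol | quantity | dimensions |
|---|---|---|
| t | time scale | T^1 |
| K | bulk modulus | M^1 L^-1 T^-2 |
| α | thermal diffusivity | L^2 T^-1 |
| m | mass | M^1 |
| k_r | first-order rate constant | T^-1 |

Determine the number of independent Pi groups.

There are 5 variables and 3 base dimensions (M, L, T).
The dimension matrix has rank 3.
Independent dimensionless groups: 5 − 3 = 2.

2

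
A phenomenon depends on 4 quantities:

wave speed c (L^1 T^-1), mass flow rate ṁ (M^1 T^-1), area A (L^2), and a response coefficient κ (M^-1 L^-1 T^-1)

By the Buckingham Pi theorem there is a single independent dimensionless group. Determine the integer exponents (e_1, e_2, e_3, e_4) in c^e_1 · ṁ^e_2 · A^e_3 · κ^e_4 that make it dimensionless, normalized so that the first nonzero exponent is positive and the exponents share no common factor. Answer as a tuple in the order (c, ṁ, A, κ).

(4, -2, -3, -2)

M: e_1·(0) + e_2·(1) + e_3·(0) + e_4·(-1) = 0
L: e_1·(1) + e_2·(0) + e_3·(2) + e_4·(-1) = 0
T: e_1·(-1) + e_2·(-1) + e_3·(0) + e_4·(-1) = 0
Solving this homogeneous linear system for the smallest-integer solution (first nonzero entry positive) gives (4, -2, -3, -2).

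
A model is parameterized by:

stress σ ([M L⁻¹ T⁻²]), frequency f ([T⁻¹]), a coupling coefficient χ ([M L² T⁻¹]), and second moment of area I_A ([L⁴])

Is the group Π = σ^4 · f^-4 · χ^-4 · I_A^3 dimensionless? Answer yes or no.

yes

Sum the exponent of each base dimension across the product:
  M: 4·[σ]_M − 4·[f]_M − 4·[χ]_M + 3·[I_A]_M = 4·(1) − 4·(0) − 4·(1) + 3·(0) = 0
  L: 4·[σ]_L − 4·[f]_L − 4·[χ]_L + 3·[I_A]_L = 4·(-1) − 4·(0) − 4·(2) + 3·(4) = 0
  T: 4·[σ]_T − 4·[f]_T − 4·[χ]_T + 3·[I_A]_T = 4·(-2) − 4·(-1) − 4·(-1) + 3·(0) = 0
All base exponents vanish — dimensionless.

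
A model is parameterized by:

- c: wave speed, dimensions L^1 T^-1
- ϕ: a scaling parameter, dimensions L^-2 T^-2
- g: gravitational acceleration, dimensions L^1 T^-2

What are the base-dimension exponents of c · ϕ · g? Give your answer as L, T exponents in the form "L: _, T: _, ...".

L: 0, T: -5

Collect each base-dimension exponent across the product:
  L: (1) + (-2) + (1) = 0
  T: (-1) + (-2) + (-2) = -5
So the dimensions are [T⁻⁵].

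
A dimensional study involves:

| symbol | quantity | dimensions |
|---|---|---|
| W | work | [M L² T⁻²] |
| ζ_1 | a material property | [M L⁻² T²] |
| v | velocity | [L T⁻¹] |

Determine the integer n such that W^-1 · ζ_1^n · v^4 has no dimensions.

Balance the M exponent: (1)·n from ζ_1, plus −(1) + 4·(0) = -1 from the rest, must sum to zero.
n − 1 = 0, so n = 1.

1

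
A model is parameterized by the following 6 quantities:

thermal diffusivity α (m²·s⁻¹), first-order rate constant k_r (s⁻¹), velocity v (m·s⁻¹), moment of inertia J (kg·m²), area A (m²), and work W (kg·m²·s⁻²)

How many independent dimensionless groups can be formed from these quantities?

There are 6 variables and 3 base dimensions (M, L, T).
The dimension matrix has rank 3.
Independent dimensionless groups: 6 − 3 = 3.

3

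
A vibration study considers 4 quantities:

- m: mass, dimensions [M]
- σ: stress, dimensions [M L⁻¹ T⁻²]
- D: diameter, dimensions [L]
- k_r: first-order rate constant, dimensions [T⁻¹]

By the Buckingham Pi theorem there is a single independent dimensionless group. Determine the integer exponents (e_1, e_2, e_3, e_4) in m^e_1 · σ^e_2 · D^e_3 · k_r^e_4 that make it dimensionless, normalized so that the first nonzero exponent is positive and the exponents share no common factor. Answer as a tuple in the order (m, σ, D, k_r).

M: e_1·(1) + e_2·(1) + e_3·(0) + e_4·(0) = 0
L: e_1·(0) + e_2·(-1) + e_3·(1) + e_4·(0) = 0
T: e_1·(0) + e_2·(-2) + e_3·(0) + e_4·(-1) = 0
Solving this homogeneous linear system for the smallest-integer solution (first nonzero entry positive) gives (1, -1, -1, 2).

(1, -1, -1, 2)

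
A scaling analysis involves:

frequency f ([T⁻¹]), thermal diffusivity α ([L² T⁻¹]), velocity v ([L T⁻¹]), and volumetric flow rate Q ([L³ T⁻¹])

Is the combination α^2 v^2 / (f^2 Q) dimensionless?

Sum the exponent of each base dimension across the product:
  L: −2·[f]_L + 2·[α]_L + 2·[v]_L − [Q]_L = −2·(0) + 2·(2) + 2·(1) − (3) = 3
  T: −2·[f]_T + 2·[α]_T + 2·[v]_T − [Q]_T = −2·(-1) + 2·(-1) + 2·(-1) − (-1) = -1
Net dimensions [L³ T⁻¹] ≠ [1] — not dimensionless.

no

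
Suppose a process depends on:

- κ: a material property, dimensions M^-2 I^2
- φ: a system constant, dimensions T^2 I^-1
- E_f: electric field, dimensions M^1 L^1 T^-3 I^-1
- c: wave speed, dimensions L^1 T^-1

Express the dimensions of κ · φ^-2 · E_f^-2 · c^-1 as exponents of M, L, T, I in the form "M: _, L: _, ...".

M: -4, L: -3, T: 3, I: 6

Collect each base-dimension exponent across the product:
  M: (-2) − 2·(0) − 2·(1) − (0) = -4
  L: (0) − 2·(0) − 2·(1) − (1) = -3
  T: (0) − 2·(2) − 2·(-3) − (-1) = 3
  I: (2) − 2·(-1) − 2·(-1) − (0) = 6
So the dimensions are [M⁻⁴ L⁻³ T³ I⁶].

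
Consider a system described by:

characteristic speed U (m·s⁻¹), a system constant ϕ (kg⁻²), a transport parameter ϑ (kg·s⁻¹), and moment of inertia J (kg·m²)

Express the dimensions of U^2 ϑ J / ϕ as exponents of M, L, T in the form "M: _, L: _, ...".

Collect each base-dimension exponent across the product:
  M: 2·(0) − (-2) + (1) + (1) = 4
  L: 2·(1) − (0) + (0) + (2) = 4
  T: 2·(-1) − (0) + (-1) + (0) = -3
So the dimensions are [M⁴ L⁴ T⁻³].

M: 4, L: 4, T: -3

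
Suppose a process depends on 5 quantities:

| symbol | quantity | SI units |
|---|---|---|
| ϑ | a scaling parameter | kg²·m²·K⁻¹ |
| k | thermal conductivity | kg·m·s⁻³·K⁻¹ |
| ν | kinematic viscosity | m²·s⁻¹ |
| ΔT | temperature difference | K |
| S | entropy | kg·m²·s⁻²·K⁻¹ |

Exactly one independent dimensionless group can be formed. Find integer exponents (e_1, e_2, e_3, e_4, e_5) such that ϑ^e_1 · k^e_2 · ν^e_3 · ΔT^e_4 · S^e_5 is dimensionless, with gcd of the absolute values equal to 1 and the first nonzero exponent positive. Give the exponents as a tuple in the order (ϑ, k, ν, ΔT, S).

(1, 2, 2, -1, -4)

M: e_1·(2) + e_2·(1) + e_3·(0) + e_4·(0) + e_5·(1) = 0
L: e_1·(2) + e_2·(1) + e_3·(2) + e_4·(0) + e_5·(2) = 0
T: e_1·(0) + e_2·(-3) + e_3·(-1) + e_4·(0) + e_5·(-2) = 0
Θ: e_1·(-1) + e_2·(-1) + e_3·(0) + e_4·(1) + e_5·(-1) = 0
Solving this homogeneous linear system for the smallest-integer solution (first nonzero entry positive) gives (1, 2, 2, -1, -4).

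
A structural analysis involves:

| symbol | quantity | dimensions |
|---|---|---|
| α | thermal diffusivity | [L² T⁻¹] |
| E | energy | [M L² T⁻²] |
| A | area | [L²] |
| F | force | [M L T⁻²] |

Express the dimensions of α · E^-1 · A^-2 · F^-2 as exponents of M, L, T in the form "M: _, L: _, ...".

M: -3, L: -6, T: 5

Collect each base-dimension exponent across the product:
  M: (0) − (1) − 2·(0) − 2·(1) = -3
  L: (2) − (2) − 2·(2) − 2·(1) = -6
  T: (-1) − (-2) − 2·(0) − 2·(-2) = 5
So the dimensions are [M⁻³ L⁻⁶ T⁵].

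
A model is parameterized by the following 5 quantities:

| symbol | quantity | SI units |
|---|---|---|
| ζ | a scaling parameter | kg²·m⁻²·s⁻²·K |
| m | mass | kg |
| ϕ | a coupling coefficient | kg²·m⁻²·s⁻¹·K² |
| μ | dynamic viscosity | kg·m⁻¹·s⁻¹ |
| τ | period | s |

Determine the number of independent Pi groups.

There are 5 variables and 4 base dimensions (M, L, T, Θ).
The dimension matrix has rank 4.
Independent dimensionless groups: 5 − 4 = 1.

1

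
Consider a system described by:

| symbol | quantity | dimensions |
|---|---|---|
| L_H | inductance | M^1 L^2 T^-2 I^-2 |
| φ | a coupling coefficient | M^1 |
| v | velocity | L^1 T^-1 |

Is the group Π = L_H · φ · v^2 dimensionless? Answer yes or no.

no

Sum the exponent of each base dimension across the product:
  M: [L_H]_M + [φ]_M + 2·[v]_M = (1) + (1) + 2·(0) = 2
  L: [L_H]_L + [φ]_L + 2·[v]_L = (2) + (0) + 2·(1) = 4
  T: [L_H]_T + [φ]_T + 2·[v]_T = (-2) + (0) + 2·(-1) = -4
  I: [L_H]_I + [φ]_I + 2·[v]_I = (-2) + (0) + 2·(0) = -2
Net dimensions [M² L⁴ T⁻⁴ I⁻²] ≠ [1] — not dimensionless.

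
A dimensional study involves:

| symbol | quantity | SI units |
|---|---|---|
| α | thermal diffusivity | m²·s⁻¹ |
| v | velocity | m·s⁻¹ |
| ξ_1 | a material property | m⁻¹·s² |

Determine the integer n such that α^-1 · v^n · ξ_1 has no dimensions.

Balance the L exponent: (1)·n from v, plus −(2) + (-1) = -3 from the rest, must sum to zero.
n − 3 = 0, so n = 3.

3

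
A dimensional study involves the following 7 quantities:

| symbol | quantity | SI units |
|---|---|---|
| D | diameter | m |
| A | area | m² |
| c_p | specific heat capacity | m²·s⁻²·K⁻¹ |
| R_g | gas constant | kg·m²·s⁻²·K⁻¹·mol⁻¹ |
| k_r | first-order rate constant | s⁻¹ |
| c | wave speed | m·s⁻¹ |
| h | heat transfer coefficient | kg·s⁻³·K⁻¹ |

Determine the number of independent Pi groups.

There are 7 variables and 5 base dimensions (M, L, T, Θ, N).
The dimension matrix has rank 5.
Independent dimensionless groups: 7 − 5 = 2.

2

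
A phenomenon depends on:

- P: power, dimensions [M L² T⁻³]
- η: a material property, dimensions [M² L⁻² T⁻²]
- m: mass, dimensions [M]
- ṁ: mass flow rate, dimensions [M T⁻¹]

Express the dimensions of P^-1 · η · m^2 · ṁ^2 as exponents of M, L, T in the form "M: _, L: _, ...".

Collect each base-dimension exponent across the product:
  M: −(1) + (2) + 2·(1) + 2·(1) = 5
  L: −(2) + (-2) + 2·(0) + 2·(0) = -4
  T: −(-3) + (-2) + 2·(0) + 2·(-1) = -1
So the dimensions are [M⁵ L⁻⁴ T⁻¹].

M: 5, L: -4, T: -1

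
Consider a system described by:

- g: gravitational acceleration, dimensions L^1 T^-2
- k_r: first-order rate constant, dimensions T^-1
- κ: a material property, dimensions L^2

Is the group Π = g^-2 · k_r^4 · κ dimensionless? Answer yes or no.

yes

Sum the exponent of each base dimension across the product:
  L: −2·[g]_L + 4·[k_r]_L + [κ]_L = −2·(1) + 4·(0) + (2) = 0
  T: −2·[g]_T + 4·[k_r]_T + [κ]_T = −2·(-2) + 4·(-1) + (0) = 0
All base exponents vanish — dimensionless.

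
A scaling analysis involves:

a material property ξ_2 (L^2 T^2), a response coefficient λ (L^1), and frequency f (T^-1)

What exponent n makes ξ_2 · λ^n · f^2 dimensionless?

-2

Balance the L exponent: (1)·n from λ, plus (2) + 2·(0) = 2 from the rest, must sum to zero.
n + 2 = 0, so n = -2.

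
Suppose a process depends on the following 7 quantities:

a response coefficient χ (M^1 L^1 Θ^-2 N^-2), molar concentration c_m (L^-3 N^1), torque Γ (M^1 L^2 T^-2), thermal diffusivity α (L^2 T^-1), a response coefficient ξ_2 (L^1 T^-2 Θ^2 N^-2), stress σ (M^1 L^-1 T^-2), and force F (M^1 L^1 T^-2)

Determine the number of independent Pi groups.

There are 7 variables and 5 base dimensions (M, L, T, Θ, N).
The dimension matrix has rank 5.
Independent dimensionless groups: 7 − 5 = 2.

2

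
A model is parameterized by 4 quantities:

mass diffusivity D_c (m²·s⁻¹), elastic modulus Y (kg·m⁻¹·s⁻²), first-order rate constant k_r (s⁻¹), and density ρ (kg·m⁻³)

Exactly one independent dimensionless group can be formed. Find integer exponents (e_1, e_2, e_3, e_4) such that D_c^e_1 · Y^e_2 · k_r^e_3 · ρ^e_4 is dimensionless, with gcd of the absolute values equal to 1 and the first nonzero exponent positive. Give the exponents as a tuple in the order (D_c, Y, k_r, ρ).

(1, -1, 1, 1)

M: e_1·(0) + e_2·(1) + e_3·(0) + e_4·(1) = 0
L: e_1·(2) + e_2·(-1) + e_3·(0) + e_4·(-3) = 0
T: e_1·(-1) + e_2·(-2) + e_3·(-1) + e_4·(0) = 0
Solving this homogeneous linear system for the smallest-integer solution (first nonzero entry positive) gives (1, -1, 1, 1).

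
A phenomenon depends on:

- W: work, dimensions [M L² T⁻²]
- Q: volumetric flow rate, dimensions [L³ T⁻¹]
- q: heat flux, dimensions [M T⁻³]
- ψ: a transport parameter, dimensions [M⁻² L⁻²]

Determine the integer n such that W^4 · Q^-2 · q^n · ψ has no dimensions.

-2

Balance the M exponent: (1)·n from q, plus 4·(1) − 2·(0) + (-2) = 2 from the rest, must sum to zero.
n + 2 = 0, so n = -2.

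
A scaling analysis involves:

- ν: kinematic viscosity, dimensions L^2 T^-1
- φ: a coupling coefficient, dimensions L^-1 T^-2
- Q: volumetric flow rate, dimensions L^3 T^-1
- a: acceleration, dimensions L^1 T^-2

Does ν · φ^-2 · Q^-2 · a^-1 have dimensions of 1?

no

Sum the exponent of each base dimension across the product:
  L: [ν]_L − 2·[φ]_L − 2·[Q]_L − [a]_L = (2) − 2·(-1) − 2·(3) − (1) = -3
  T: [ν]_T − 2·[φ]_T − 2·[Q]_T − [a]_T = (-1) − 2·(-2) − 2·(-1) − (-2) = 7
Net dimensions [L⁻³ T⁷] ≠ [1] — not dimensionless.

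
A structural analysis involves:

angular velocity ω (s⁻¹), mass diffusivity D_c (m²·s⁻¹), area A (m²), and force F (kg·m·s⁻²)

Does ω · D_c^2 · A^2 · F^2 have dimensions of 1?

no

Sum the exponent of each base dimension across the product:
  M: [ω]_M + 2·[D_c]_M + 2·[A]_M + 2·[F]_M = (0) + 2·(0) + 2·(0) + 2·(1) = 2
  L: [ω]_L + 2·[D_c]_L + 2·[A]_L + 2·[F]_L = (0) + 2·(2) + 2·(2) + 2·(1) = 10
  T: [ω]_T + 2·[D_c]_T + 2·[A]_T + 2·[F]_T = (-1) + 2·(-1) + 2·(0) + 2·(-2) = -7
Net dimensions [M² L¹⁰ T⁻⁷] ≠ [1] — not dimensionless.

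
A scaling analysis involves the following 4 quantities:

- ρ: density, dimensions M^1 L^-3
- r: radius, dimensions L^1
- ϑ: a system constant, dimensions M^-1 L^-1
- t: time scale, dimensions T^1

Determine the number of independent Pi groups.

There are 4 variables and 3 base dimensions (M, L, T).
The dimension matrix has rank 3.
Independent dimensionless groups: 4 − 3 = 1.

1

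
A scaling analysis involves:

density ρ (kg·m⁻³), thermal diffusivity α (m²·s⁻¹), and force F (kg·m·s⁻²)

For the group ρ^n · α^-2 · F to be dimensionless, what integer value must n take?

Balance the M exponent: (1)·n from ρ, plus −2·(0) + (1) = 1 from the rest, must sum to zero.
n + 1 = 0, so n = -1.

-1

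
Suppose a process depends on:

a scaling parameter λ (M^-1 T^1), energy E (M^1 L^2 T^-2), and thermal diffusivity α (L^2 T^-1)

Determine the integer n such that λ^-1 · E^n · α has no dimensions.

Balance the M exponent: (1)·n from E, plus −(-1) + (0) = 1 from the rest, must sum to zero.
n + 1 = 0, so n = -1.

-1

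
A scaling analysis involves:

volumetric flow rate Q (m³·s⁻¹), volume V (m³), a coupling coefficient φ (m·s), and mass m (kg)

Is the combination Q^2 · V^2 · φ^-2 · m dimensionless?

no

Sum the exponent of each base dimension across the product:
  M: 2·[Q]_M + 2·[V]_M − 2·[φ]_M + [m]_M = 2·(0) + 2·(0) − 2·(0) + (1) = 1
  L: 2·[Q]_L + 2·[V]_L − 2·[φ]_L + [m]_L = 2·(3) + 2·(3) − 2·(1) + (0) = 10
  T: 2·[Q]_T + 2·[V]_T − 2·[φ]_T + [m]_T = 2·(-1) + 2·(0) − 2·(1) + (0) = -4
Net dimensions [M L¹⁰ T⁻⁴] ≠ [1] — not dimensionless.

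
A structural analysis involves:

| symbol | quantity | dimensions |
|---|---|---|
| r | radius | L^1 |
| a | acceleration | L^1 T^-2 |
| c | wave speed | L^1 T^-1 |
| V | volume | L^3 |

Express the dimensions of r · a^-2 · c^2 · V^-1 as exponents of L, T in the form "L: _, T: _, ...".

L: -2, T: 2

Collect each base-dimension exponent across the product:
  L: (1) − 2·(1) + 2·(1) − (3) = -2
  T: (0) − 2·(-2) + 2·(-1) − (0) = 2
So the dimensions are [L⁻² T²].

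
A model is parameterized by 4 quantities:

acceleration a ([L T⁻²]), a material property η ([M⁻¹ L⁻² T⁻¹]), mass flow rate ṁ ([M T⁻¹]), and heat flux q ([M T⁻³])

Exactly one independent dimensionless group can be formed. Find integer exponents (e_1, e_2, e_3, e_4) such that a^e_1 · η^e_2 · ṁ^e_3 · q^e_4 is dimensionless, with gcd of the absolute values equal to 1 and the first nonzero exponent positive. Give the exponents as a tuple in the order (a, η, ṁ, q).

M: e_1·(0) + e_2·(-1) + e_3·(1) + e_4·(1) = 0
L: e_1·(1) + e_2·(-2) + e_3·(0) + e_4·(0) = 0
T: e_1·(-2) + e_2·(-1) + e_3·(-1) + e_4·(-3) = 0
Solving this homogeneous linear system for the smallest-integer solution (first nonzero entry positive) gives (2, 1, 4, -3).

(2, 1, 4, -3)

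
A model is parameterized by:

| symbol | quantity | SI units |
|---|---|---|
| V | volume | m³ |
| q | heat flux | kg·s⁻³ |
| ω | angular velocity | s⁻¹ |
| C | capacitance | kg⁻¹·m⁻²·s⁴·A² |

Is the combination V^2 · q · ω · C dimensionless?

Sum the exponent of each base dimension across the product:
  M: 2·[V]_M + [q]_M + [ω]_M + [C]_M = 2·(0) + (1) + (0) + (-1) = 0
  L: 2·[V]_L + [q]_L + [ω]_L + [C]_L = 2·(3) + (0) + (0) + (-2) = 4
  T: 2·[V]_T + [q]_T + [ω]_T + [C]_T = 2·(0) + (-3) + (-1) + (4) = 0
  I: 2·[V]_I + [q]_I + [ω]_I + [C]_I = 2·(0) + (0) + (0) + (2) = 2
Net dimensions [L⁴ I²] ≠ [1] — not dimensionless.

no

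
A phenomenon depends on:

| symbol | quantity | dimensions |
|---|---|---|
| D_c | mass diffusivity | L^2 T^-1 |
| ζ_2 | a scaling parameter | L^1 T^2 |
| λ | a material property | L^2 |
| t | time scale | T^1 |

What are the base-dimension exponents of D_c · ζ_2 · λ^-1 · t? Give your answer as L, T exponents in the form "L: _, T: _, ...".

Collect each base-dimension exponent across the product:
  L: (2) + (1) − (2) + (0) = 1
  T: (-1) + (2) − (0) + (1) = 2
So the dimensions are [L T²].

L: 1, T: 2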